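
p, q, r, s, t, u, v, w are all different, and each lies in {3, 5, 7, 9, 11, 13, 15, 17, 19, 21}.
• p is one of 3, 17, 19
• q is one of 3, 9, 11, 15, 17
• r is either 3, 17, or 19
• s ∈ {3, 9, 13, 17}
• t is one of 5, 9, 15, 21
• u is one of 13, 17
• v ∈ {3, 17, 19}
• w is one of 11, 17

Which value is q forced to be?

p, r, v between them cover only {3, 17, 19} — a naked triple. Remove those values from q, s, u, w.
u must be 13 (only option left). So s can't be 13.
w must be 11 (only option left). So q can't be 11.
s's domain is down to {9}, so s = 9. Strike 9 from q, t.
So q = 15.

15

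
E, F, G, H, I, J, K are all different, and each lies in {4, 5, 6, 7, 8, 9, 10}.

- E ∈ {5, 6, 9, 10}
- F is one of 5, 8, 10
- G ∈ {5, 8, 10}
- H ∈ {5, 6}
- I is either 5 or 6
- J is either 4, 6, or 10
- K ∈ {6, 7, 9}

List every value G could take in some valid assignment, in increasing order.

8, 10

Among the 7 variables, 4 fits only J (and all 7 values in {4, 5, 6, 7, 8, 9, 10} must be used), so J = 4.
Among the 6 still-open variables, 7 fits only K (and all 6 values in {5, 6, 7, 8, 9, 10} must be used), so K = 7.
Among the 5 still-open variables, 9 fits only E (and all 5 values in {5, 6, 8, 9, 10} must be used), so E = 9.
H and I between them cover only {5, 6} — a naked pair. Remove those values from F, G.
No further eliminations apply; G can still be any of 8, 10.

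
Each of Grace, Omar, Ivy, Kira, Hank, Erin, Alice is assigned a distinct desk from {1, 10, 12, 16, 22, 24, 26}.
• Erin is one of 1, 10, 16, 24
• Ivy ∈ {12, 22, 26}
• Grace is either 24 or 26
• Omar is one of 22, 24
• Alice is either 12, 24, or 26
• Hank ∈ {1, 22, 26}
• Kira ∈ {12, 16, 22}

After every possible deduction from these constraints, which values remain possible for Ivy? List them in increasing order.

12, 22, 26

The 7 variables draw from only 7 values {1, 10, 12, 16, 22, 24, 26}, so each is used; only Erin can be 10, hence Erin = 10.
The 6 still-open variables draw from only 6 values {1, 12, 16, 22, 24, 26}, so each is used; only Hank can be 1, hence Hank = 1.
The 5 still-open variables together cover exactly {12, 16, 22, 24, 26} — 5 values for 5 variables — and 16 appears only in Kira's list, so Kira = 16.
No further eliminations apply; Ivy can still be any of 12, 22, 26.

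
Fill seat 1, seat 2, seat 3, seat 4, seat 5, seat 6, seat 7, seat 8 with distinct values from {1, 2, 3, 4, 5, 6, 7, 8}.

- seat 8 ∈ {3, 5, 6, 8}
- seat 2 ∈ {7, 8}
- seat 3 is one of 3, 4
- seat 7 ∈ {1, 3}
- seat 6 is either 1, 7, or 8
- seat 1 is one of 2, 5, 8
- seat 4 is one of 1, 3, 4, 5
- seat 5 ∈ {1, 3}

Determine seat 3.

4

The 8 variables draw from only 8 values {1, 2, 3, 4, 5, 6, 7, 8}, so each is used; only seat 1 can be 2, hence seat 1 = 2.
The 7 still-open variables together cover exactly {1, 3, 4, 5, 6, 7, 8} — 7 values for 7 variables — and 6 appears only in seat 8's list, so seat 8 = 6.
The 6 still-open variables draw from only 6 values {1, 3, 4, 5, 7, 8}, so each is used; only seat 4 can be 5, hence seat 4 = 5.
The 5 still-open variables together cover exactly {1, 3, 4, 7, 8} — 5 values for 5 variables — and 4 appears only in seat 3's list, so seat 3 = 4.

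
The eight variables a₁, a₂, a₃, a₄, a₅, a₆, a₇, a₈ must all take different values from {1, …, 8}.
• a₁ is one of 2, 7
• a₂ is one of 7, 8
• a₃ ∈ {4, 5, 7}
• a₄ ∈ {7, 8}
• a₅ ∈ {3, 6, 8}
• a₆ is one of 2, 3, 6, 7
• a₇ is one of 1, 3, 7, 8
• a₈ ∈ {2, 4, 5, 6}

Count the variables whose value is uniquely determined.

2

Among the 8 variables, 1 fits only a₇ (and all 8 values in {1, 2, 3, 4, 5, 6, 7, 8} must be used), so a₇ = 1.
The 2 variables a₂ and a₄ are confined to {7, 8}, which locks those values in; drop them from a₁, a₃, a₅, a₆.
That leaves a₁ = 2. Remove 2 from a₆, a₈.
The 2 variables a₅ and a₆ are confined to {3, 6}, which locks those values in; drop them from a₈.
Determined: a₁=2, a₇=1. The other variables each still have more than one consistent value. That makes 2.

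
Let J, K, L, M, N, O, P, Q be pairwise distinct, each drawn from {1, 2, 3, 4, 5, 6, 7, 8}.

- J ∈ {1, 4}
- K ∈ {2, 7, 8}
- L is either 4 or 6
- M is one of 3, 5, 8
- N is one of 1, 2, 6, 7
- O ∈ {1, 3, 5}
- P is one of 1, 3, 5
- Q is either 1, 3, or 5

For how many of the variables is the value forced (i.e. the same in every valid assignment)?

3

O, P, Q share exactly the 3 values {1, 3, 5}; by pigeonhole those values go to them, so strike 1, 3, 5 from J, M, N.
J's domain is down to {4}, so J = 4. Eliminate 4 elsewhere: L.
That leaves L = 6. Eliminate 6 elsewhere: N.
M has just one choice, so M = 8. Remove 8 from K.
Determined: J=4, L=6, M=8. The other variables each still have more than one consistent value. That makes 3.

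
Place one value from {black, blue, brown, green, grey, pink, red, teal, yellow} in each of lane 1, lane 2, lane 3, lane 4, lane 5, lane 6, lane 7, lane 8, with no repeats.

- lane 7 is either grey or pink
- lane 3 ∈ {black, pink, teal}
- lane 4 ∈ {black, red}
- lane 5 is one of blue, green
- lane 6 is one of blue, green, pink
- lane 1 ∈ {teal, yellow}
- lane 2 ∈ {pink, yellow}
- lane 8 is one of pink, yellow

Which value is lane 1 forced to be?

teal

The 8 variables together cover exactly {black, blue, green, grey, pink, red, teal, yellow} — 8 values for 8 variables — and grey appears only in lane 7's list, so lane 7 = grey.
The 7 still-open variables together cover exactly {black, blue, green, pink, red, teal, yellow} — 7 values for 7 variables — and red appears only in lane 4's list, so lane 4 = red.
The 6 still-open variables together cover exactly {black, blue, green, pink, teal, yellow} — 6 values for 6 variables — and black appears only in lane 3's list, so lane 3 = black.
Among the 5 still-open variables, teal fits only lane 1 (and all 5 values in {blue, green, pink, teal, yellow} must be used), so lane 1 = teal.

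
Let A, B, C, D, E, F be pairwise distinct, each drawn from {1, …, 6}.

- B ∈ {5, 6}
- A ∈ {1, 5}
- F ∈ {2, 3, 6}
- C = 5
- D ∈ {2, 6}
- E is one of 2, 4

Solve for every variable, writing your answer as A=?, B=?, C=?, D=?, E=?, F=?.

C's domain is down to {5}, so C = 5. Strike 5 from A, B.
That leaves A = 1.
B must be 6 (only option left). Strike 6 from D, F.
That leaves D = 2. Remove 2 from E, F.
E's domain is down to {4}, so E = 4.
F's domain is down to {3}, so F = 3.

A=1, B=6, C=5, D=2, E=4, F=3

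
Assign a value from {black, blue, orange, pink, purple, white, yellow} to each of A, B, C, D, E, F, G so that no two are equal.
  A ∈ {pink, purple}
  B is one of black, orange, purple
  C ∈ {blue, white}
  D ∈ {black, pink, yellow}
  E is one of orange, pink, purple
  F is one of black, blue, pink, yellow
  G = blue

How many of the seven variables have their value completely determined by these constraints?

2

G must be blue (only option left). Strike blue from C, F.
C must be white (only option left).
Determined: C=white, G=blue. The other variables each still have more than one consistent value. That makes 2.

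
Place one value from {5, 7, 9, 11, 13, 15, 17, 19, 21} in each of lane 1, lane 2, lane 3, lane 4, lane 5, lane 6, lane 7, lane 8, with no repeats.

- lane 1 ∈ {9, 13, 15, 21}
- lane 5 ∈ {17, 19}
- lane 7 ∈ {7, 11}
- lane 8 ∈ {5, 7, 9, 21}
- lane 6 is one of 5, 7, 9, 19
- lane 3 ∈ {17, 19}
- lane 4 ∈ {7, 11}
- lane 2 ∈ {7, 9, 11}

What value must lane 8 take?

lane 3 and lane 5 share exactly the 2 values {17, 19}; by pigeonhole those values go to them, so strike 17, 19 from lane 6.
lane 4 and lane 7 share exactly the 2 values {7, 11}; by pigeonhole those values go to them, so strike 7, 11 from lane 2, lane 6, lane 8.
That leaves lane 2 = 9. Strike 9 from lane 1, lane 6, lane 8.
That leaves lane 6 = 5. Strike 5 from lane 8.
So lane 8 = 21.

21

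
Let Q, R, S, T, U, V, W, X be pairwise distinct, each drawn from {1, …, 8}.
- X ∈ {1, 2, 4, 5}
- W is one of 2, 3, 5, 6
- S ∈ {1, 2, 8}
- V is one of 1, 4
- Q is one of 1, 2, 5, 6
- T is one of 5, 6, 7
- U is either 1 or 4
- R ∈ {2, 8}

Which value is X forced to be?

Among the 8 variables, 3 fits only W (and all 8 values in {1, 2, 3, 4, 5, 6, 7, 8} must be used), so W = 3.
The 7 still-open variables together cover exactly {1, 2, 4, 5, 6, 7, 8} — 7 values for 7 variables — and 7 appears only in T's list, so T = 7.
The 6 still-open variables together cover exactly {1, 2, 4, 5, 6, 8} — 6 values for 6 variables — and 6 appears only in Q's list, so Q = 6.
The 5 still-open variables draw from only 5 values {1, 2, 4, 5, 8}, so each is used; only X can be 5, hence X = 5.

5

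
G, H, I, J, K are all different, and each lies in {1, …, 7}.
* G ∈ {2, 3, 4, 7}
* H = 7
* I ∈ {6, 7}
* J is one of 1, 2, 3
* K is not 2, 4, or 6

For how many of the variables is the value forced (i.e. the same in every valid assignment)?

2

H has just one choice, so H = 7. Eliminate 7 elsewhere: G, I, K.
That leaves I = 6.
Determined: H=7, I=6. The other variables each still have more than one consistent value. That makes 2.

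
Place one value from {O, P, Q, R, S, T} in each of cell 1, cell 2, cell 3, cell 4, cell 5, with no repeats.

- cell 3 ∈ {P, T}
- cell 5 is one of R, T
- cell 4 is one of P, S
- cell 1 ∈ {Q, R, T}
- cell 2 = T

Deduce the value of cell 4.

cell 2 has just one choice, so cell 2 = T. So cell 1, cell 3, cell 5 can't be T.
cell 3 has just one choice, so cell 3 = P. So cell 4 can't be P.
So cell 4 = S.

S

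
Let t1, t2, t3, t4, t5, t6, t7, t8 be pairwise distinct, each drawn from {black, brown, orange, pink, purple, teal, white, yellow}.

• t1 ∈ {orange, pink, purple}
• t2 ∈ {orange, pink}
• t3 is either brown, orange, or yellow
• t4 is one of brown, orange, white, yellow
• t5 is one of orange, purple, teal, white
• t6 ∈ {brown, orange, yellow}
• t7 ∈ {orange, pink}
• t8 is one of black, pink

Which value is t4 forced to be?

The 8 variables together cover exactly {black, brown, orange, pink, purple, teal, white, yellow} — 8 values for 8 variables — and black appears only in t8's list, so t8 = black.
The 7 still-open variables draw from only 7 values {brown, orange, pink, purple, teal, white, yellow}, so each is used; only t5 can be teal, hence t5 = teal.
The 6 still-open variables together cover exactly {brown, orange, pink, purple, white, yellow} — 6 values for 6 variables — and purple appears only in t1's list, so t1 = purple.
Among the 5 still-open variables, white fits only t4 (and all 5 values in {brown, orange, pink, white, yellow} must be used), so t4 = white.

white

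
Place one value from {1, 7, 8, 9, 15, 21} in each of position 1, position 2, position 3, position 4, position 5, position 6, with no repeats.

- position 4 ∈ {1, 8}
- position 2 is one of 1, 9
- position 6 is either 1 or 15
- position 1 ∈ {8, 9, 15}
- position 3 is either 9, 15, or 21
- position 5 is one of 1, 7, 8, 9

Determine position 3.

The 6 variables together cover exactly {1, 7, 8, 9, 15, 21} — 6 values for 6 variables — and 7 appears only in position 5's list, so position 5 = 7.
The 5 still-open variables draw from only 5 values {1, 8, 9, 15, 21}, so each is used; only position 3 can be 21, hence position 3 = 21.

21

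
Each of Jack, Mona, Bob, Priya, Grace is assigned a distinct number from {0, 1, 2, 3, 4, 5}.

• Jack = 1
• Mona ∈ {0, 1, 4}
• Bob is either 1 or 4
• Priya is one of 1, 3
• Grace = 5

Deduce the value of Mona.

Jack has just one choice, so Jack = 1. Eliminate 1 elsewhere: Mona, Bob, Priya.
Bob's domain is down to {4}, so Bob = 4. So Mona can't be 4.
So Mona = 0.

0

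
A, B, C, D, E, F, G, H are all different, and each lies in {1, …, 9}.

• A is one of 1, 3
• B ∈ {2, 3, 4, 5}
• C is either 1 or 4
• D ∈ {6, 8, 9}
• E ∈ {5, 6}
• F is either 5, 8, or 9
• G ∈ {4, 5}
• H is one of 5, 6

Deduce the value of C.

The 8 variables draw from only 8 values {1, 2, 3, 4, 5, 6, 8, 9}, so each is used; only B can be 2, hence B = 2.
Among the 7 still-open variables, 3 fits only A (and all 7 values in {1, 3, 4, 5, 6, 8, 9} must be used), so A = 3.
The 6 still-open variables together cover exactly {1, 4, 5, 6, 8, 9} — 6 values for 6 variables — and 1 appears only in C's list, so C = 1.

1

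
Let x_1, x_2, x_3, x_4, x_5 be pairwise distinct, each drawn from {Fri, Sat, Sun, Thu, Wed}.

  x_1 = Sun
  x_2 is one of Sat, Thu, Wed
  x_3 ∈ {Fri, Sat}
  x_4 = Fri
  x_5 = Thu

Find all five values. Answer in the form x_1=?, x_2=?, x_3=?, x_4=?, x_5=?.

x_1=Sun, x_2=Wed, x_3=Sat, x_4=Fri, x_5=Thu

x_1 must be Sun (only option left).
x_4 must be Fri (only option left). Strike Fri from x_3.
x_5 must be Thu (only option left). Eliminate Thu elsewhere: x_2.
x_3's domain is down to {Sat}, so x_3 = Sat. Remove Sat from x_2.
That leaves x_2 = Wed.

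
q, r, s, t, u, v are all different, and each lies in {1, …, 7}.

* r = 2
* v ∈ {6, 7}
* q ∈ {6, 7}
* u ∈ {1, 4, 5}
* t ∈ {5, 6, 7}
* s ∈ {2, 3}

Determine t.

5

r has just one choice, so r = 2. Remove 2 from s.
s has just one choice, so s = 3.
q and v between them cover only {6, 7} — a naked pair. Remove those values from t.
So t = 5.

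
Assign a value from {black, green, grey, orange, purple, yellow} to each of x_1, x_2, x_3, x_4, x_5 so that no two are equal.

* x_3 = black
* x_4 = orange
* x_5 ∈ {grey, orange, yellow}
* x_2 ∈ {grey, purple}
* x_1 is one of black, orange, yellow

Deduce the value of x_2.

purple

x_3 has just one choice, so x_3 = black. Eliminate black elsewhere: x_1.
x_4 has just one choice, so x_4 = orange. Eliminate orange elsewhere: x_1, x_5.
x_1 must be yellow (only option left). Remove yellow from x_5.
x_5's domain is down to {grey}, so x_5 = grey. Strike grey from x_2.
So x_2 = purple.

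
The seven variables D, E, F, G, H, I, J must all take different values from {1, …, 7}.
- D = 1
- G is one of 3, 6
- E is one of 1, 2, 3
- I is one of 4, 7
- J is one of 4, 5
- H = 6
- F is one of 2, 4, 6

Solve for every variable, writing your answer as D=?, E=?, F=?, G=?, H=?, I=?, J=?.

D must be 1 (only option left). Strike 1 from E.
That leaves H = 6. Strike 6 from F, G.
G has just one choice, so G = 3. So E can't be 3.
E must be 2 (only option left). Eliminate 2 elsewhere: F.
F has just one choice, so F = 4. Strike 4 from I, J.
I has just one choice, so I = 7.
J has just one choice, so J = 5.

D=1, E=2, F=4, G=3, H=6, I=7, J=5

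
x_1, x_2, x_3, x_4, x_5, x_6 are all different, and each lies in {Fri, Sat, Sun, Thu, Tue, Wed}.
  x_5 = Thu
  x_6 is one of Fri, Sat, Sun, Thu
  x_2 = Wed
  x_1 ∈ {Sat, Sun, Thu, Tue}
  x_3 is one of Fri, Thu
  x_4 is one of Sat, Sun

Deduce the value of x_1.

Tue

x_2 must be Wed (only option left).
x_5 has just one choice, so x_5 = Thu. Strike Thu from x_1, x_3, x_6.
x_3 has just one choice, so x_3 = Fri. Remove Fri from x_6.
The 3 still-open variables together cover exactly {Sat, Sun, Tue} — 3 values for 3 variables — and Tue appears only in x_1's list, so x_1 = Tue.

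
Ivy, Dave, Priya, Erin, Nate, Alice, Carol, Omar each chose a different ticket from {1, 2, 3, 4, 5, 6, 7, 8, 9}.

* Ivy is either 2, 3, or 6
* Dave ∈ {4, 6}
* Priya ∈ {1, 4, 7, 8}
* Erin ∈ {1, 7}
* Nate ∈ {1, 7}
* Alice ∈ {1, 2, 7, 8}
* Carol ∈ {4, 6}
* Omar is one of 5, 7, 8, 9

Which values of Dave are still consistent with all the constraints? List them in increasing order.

Dave and Carol share exactly the 2 values {4, 6}; by pigeonhole those values go to them, so strike 4, 6 from Ivy, Priya.
The 2 variables Erin and Nate are confined to {1, 7}, which locks those values in; drop them from Priya, Alice, Omar.
Priya's domain is down to {8}, so Priya = 8. Eliminate 8 elsewhere: Alice, Omar.
Alice's domain is down to {2}, so Alice = 2. Strike 2 from Ivy.
That leaves Ivy = 3.
No further eliminations apply; Dave can still be any of 4, 6.

4, 6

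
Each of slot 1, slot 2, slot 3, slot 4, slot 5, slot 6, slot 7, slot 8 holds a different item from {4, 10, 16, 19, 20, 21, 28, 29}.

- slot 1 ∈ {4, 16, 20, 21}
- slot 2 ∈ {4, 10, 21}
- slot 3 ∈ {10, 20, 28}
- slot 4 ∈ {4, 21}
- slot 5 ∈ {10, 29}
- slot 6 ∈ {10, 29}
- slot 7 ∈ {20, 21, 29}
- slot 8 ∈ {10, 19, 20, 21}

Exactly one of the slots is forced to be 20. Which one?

slot 7

The 8 variables together cover exactly {4, 10, 16, 19, 20, 21, 28, 29} — 8 values for 8 variables — and 16 appears only in slot 1's list, so slot 1 = 16.
Among the 7 still-open variables, 19 fits only slot 8 (and all 7 values in {4, 10, 19, 20, 21, 28, 29} must be used), so slot 8 = 19.
The 6 still-open variables draw from only 6 values {4, 10, 20, 21, 28, 29}, so each is used; only slot 3 can be 28, hence slot 3 = 28.
Among the 5 still-open variables, 20 fits only slot 7 (and all 5 values in {4, 10, 20, 21, 29} must be used), so slot 7 = 20.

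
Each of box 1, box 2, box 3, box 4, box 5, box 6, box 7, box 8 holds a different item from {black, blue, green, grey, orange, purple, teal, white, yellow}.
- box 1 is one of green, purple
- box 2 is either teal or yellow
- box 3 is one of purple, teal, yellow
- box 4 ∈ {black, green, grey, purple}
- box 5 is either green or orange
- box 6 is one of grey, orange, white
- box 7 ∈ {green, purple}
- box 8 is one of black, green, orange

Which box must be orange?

box 5

Among the 8 variables, white fits only box 6 (and all 8 values in {black, green, grey, orange, purple, teal, white, yellow} must be used), so box 6 = white.
Among the 7 still-open variables, grey fits only box 4 (and all 7 values in {black, green, grey, orange, purple, teal, yellow} must be used), so box 4 = grey.
The 6 still-open variables draw from only 6 values {black, green, orange, purple, teal, yellow}, so each is used; only box 8 can be black, hence box 8 = black.
The 5 still-open variables draw from only 5 values {green, orange, purple, teal, yellow}, so each is used; only box 5 can be orange, hence box 5 = orange.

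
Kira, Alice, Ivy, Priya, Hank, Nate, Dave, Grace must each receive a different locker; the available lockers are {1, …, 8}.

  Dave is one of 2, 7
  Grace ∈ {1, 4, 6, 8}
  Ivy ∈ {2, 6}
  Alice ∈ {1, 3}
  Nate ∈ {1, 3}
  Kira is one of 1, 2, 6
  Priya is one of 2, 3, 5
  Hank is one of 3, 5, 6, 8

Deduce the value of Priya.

5

Among the 8 variables, 4 fits only Grace (and all 8 values in {1, 2, 3, 4, 5, 6, 7, 8} must be used), so Grace = 4.
The 7 still-open variables together cover exactly {1, 2, 3, 5, 6, 7, 8} — 7 values for 7 variables — and 7 appears only in Dave's list, so Dave = 7.
Among the 6 still-open variables, 8 fits only Hank (and all 6 values in {1, 2, 3, 5, 6, 8} must be used), so Hank = 8.
The 5 still-open variables together cover exactly {1, 2, 3, 5, 6} — 5 values for 5 variables — and 5 appears only in Priya's list, so Priya = 5.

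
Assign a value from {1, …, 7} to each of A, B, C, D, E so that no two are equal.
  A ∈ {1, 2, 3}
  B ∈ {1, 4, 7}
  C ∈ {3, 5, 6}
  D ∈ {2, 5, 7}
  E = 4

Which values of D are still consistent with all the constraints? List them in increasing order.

2, 5, 7

E's domain is down to {4}, so E = 4. Strike 4 from B.
No further eliminations apply; D can still be any of 2, 5, 7.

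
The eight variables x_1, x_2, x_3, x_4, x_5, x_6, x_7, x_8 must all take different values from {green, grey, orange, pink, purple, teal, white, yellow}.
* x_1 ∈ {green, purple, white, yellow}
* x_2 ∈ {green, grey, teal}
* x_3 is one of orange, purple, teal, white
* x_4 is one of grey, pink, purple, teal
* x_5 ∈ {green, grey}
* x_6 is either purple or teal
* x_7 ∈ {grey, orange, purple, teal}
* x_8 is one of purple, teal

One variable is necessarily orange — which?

x_7

The 8 variables draw from only 8 values {green, grey, orange, pink, purple, teal, white, yellow}, so each is used; only x_4 can be pink, hence x_4 = pink.
The 7 still-open variables draw from only 7 values {green, grey, orange, purple, teal, white, yellow}, so each is used; only x_1 can be yellow, hence x_1 = yellow.
Among the 6 still-open variables, white fits only x_3 (and all 6 values in {green, grey, orange, purple, teal, white} must be used), so x_3 = white.
The 5 still-open variables draw from only 5 values {green, grey, orange, purple, teal}, so each is used; only x_7 can be orange, hence x_7 = orange.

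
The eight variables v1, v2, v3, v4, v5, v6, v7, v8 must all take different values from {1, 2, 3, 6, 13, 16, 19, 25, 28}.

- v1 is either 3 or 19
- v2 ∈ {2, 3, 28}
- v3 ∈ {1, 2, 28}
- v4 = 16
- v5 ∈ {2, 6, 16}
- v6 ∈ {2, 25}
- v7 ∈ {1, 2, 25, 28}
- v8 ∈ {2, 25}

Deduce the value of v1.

v4's domain is down to {16}, so v4 = 16. Eliminate 16 elsewhere: v5.
The 7 still-open variables together cover exactly {1, 2, 3, 6, 19, 25, 28} — 7 values for 7 variables — and 6 appears only in v5's list, so v5 = 6.
The 6 still-open variables draw from only 6 values {1, 2, 3, 19, 25, 28}, so each is used; only v1 can be 19, hence v1 = 19.

19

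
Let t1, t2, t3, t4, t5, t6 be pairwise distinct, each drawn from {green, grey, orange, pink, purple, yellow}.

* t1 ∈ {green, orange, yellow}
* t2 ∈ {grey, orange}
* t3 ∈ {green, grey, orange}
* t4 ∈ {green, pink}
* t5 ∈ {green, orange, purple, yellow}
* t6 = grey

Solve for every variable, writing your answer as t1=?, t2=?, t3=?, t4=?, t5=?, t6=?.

t6 has just one choice, so t6 = grey. Eliminate grey elsewhere: t2, t3.
t2 has just one choice, so t2 = orange. So t1, t3, t5 can't be orange.
That leaves t3 = green. Remove green from t1, t4, t5.
t4 has just one choice, so t4 = pink.
t1's domain is down to {yellow}, so t1 = yellow. Eliminate yellow elsewhere: t5.
t5 must be purple (only option left).

t1=yellow, t2=orange, t3=green, t4=pink, t5=purple, t6=grey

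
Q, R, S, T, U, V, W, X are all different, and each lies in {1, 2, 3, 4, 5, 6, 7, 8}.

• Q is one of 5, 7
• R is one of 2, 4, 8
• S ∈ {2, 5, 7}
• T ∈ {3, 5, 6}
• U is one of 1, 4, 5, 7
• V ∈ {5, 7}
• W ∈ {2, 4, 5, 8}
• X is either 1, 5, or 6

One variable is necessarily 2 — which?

S

Among the 8 variables, 3 fits only T (and all 8 values in {1, 2, 3, 4, 5, 6, 7, 8} must be used), so T = 3.
The 7 still-open variables together cover exactly {1, 2, 4, 5, 6, 7, 8} — 7 values for 7 variables — and 6 appears only in X's list, so X = 6.
Among the 6 still-open variables, 1 fits only U (and all 6 values in {1, 2, 4, 5, 7, 8} must be used), so U = 1.
The 2 variables Q and V are confined to {5, 7}, which locks those values in; drop them from S, W.
So 2 goes to S.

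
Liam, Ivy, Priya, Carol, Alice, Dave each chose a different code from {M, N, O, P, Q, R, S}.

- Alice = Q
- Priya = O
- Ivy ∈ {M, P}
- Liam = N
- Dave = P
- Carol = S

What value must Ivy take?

M

Liam has just one choice, so Liam = N.
Priya must be O (only option left).
Carol has just one choice, so Carol = S.
That leaves Alice = Q.
That leaves Dave = P. Eliminate P elsewhere: Ivy.
So Ivy = M.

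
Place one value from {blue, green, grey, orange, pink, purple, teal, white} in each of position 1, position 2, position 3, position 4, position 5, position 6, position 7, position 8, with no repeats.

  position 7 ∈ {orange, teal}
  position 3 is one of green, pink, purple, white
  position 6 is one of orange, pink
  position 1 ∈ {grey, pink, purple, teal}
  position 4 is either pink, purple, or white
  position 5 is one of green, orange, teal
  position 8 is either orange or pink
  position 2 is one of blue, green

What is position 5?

green

The 8 variables together cover exactly {blue, green, grey, orange, pink, purple, teal, white} — 8 values for 8 variables — and blue appears only in position 2's list, so position 2 = blue.
Among the 7 still-open variables, grey fits only position 1 (and all 7 values in {green, grey, orange, pink, purple, teal, white} must be used), so position 1 = grey.
position 6 and position 8 between them cover only {orange, pink} — a naked pair. Remove those values from position 3, position 4, position 5, position 7.
position 7's domain is down to {teal}, so position 7 = teal. Strike teal from position 5.
So position 5 = green.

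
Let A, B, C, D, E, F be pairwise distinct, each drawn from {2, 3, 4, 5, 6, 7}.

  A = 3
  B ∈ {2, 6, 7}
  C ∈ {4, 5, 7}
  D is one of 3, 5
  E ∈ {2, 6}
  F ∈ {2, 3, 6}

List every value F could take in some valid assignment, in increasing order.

A must be 3 (only option left). Eliminate 3 elsewhere: D, F.
That leaves D = 5. So C can't be 5.
Among the 4 still-open variables, 4 fits only C (and all 4 values in {2, 4, 6, 7} must be used), so C = 4.
The 3 still-open variables draw from only 3 values {2, 6, 7}, so each is used; only B can be 7, hence B = 7.
No further eliminations apply; F can still be any of 2, 6.

2, 6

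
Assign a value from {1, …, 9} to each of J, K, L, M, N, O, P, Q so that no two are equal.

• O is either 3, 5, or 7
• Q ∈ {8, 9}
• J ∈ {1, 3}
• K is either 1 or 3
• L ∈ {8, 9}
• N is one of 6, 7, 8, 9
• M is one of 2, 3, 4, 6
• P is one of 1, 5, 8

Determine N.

J and K share exactly the 2 values {1, 3}; by pigeonhole those values go to them, so strike 1, 3 from M, O, P.
The 2 variables L and Q are confined to {8, 9}, which locks those values in; drop them from N, P.
P has just one choice, so P = 5. Strike 5 from O.
O's domain is down to {7}, so O = 7. Eliminate 7 elsewhere: N.
So N = 6.

6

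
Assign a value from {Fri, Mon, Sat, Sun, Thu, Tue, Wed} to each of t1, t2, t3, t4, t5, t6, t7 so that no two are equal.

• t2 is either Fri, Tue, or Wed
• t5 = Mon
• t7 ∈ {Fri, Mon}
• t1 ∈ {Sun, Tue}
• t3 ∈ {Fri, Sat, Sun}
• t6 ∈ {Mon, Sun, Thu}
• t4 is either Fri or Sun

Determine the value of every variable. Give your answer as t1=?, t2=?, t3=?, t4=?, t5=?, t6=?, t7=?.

t1=Tue, t2=Wed, t3=Sat, t4=Sun, t5=Mon, t6=Thu, t7=Fri

t5 must be Mon (only option left). So t6, t7 can't be Mon.
t7's domain is down to {Fri}, so t7 = Fri. Eliminate Fri elsewhere: t2, t3, t4.
t4's domain is down to {Sun}, so t4 = Sun. Strike Sun from t1, t3, t6.
t6's domain is down to {Thu}, so t6 = Thu.
t1 must be Tue (only option left). Remove Tue from t2.
t2's domain is down to {Wed}, so t2 = Wed.
t3 must be Sat (only option left).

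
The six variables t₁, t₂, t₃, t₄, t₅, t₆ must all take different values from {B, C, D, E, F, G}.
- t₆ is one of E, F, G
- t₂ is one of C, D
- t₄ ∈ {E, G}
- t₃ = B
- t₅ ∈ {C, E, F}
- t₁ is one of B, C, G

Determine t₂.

D

t₃ must be B (only option left). Strike B from t₁.
The 5 still-open variables draw from only 5 values {C, D, E, F, G}, so each is used; only t₂ can be D, hence t₂ = D.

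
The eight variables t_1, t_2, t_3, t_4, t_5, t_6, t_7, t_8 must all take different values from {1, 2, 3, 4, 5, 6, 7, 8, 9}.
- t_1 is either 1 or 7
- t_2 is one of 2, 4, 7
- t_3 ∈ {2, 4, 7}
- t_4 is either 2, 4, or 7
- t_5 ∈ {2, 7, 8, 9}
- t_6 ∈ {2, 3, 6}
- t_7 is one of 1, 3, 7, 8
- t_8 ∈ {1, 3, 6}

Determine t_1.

The 8 variables draw from only 8 values {1, 2, 3, 4, 6, 7, 8, 9}, so each is used; only t_5 can be 9, hence t_5 = 9.
The 7 still-open variables together cover exactly {1, 2, 3, 4, 6, 7, 8} — 7 values for 7 variables — and 8 appears only in t_7's list, so t_7 = 8.
The 3 variables t_2, t_3, t_4 are confined to {2, 4, 7}, which locks those values in; drop them from t_1, t_6.
So t_1 = 1.

1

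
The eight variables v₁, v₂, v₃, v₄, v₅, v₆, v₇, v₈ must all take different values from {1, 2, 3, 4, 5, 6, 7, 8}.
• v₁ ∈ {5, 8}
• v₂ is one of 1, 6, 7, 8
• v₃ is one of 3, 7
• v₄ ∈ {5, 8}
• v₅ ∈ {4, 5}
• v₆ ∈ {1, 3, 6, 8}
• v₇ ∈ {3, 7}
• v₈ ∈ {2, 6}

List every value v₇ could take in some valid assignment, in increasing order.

3, 7

Among the 8 variables, 2 fits only v₈ (and all 8 values in {1, 2, 3, 4, 5, 6, 7, 8} must be used), so v₈ = 2.
Among the 7 still-open variables, 4 fits only v₅ (and all 7 values in {1, 3, 4, 5, 6, 7, 8} must be used), so v₅ = 4.
v₁ and v₄ between them cover only {5, 8} — a naked pair. Remove those values from v₂, v₆.
v₃ and v₇ between them cover only {3, 7} — a naked pair. Remove those values from v₂, v₆.
No further eliminations apply; v₇ can still be any of 3, 7.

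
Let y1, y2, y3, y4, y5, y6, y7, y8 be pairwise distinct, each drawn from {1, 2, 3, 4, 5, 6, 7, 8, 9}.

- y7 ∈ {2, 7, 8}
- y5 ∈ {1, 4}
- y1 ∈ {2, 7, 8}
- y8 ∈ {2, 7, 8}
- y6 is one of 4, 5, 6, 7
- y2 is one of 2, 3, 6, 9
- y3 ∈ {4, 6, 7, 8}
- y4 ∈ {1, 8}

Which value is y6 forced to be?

5

y1, y7, y8 between them cover only {2, 7, 8} — a naked triple. Remove those values from y2, y3, y4, y6.
That leaves y4 = 1. Remove 1 from y5.
y5 has just one choice, so y5 = 4. Eliminate 4 elsewhere: y3, y6.
That leaves y3 = 6. So y2, y6 can't be 6.
So y6 = 5.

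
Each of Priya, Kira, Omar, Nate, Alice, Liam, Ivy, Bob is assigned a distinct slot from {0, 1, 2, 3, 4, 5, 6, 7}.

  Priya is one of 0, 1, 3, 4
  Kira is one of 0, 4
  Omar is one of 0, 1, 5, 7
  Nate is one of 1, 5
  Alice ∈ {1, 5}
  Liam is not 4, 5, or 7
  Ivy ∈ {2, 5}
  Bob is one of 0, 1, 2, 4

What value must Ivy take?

The 8 variables together cover exactly {0, 1, 2, 3, 4, 5, 6, 7} — 8 values for 8 variables — and 6 appears only in Liam's list, so Liam = 6.
The 7 still-open variables draw from only 7 values {0, 1, 2, 3, 4, 5, 7}, so each is used; only Priya can be 3, hence Priya = 3.
The 6 still-open variables together cover exactly {0, 1, 2, 4, 5, 7} — 6 values for 6 variables — and 7 appears only in Omar's list, so Omar = 7.
Nate and Alice share exactly the 2 values {1, 5}; by pigeonhole those values go to them, so strike 1, 5 from Ivy, Bob.
So Ivy = 2.

2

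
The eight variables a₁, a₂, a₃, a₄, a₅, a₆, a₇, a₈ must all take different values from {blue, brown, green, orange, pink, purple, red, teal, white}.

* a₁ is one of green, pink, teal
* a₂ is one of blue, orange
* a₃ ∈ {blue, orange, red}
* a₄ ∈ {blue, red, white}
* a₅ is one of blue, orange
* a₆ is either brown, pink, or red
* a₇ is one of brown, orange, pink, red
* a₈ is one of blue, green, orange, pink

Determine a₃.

red

The 8 variables draw from only 8 values {blue, brown, green, orange, pink, red, teal, white}, so each is used; only a₁ can be teal, hence a₁ = teal.
The 7 still-open variables together cover exactly {blue, brown, green, orange, pink, red, white} — 7 values for 7 variables — and green appears only in a₈'s list, so a₈ = green.
The 6 still-open variables together cover exactly {blue, brown, orange, pink, red, white} — 6 values for 6 variables — and white appears only in a₄'s list, so a₄ = white.
The 2 variables a₂ and a₅ are confined to {blue, orange}, which locks those values in; drop them from a₃, a₇.
So a₃ = red.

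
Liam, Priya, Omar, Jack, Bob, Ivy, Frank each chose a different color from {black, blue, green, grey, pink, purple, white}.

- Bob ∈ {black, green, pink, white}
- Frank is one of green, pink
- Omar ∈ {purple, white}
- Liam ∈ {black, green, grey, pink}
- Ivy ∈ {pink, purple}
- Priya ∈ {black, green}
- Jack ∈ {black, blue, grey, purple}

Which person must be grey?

The 7 variables together cover exactly {black, blue, green, grey, pink, purple, white} — 7 values for 7 variables — and blue appears only in Jack's list, so Jack = blue.
The 6 still-open variables together cover exactly {black, green, grey, pink, purple, white} — 6 values for 6 variables — and grey appears only in Liam's list, so Liam = grey.

Liam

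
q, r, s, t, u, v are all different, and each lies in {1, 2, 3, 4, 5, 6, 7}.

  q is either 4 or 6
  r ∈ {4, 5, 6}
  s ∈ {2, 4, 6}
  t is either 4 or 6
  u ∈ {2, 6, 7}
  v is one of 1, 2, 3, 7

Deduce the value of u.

The 2 variables q and t are confined to {4, 6}, which locks those values in; drop them from r, s, u.
r has just one choice, so r = 5.
s must be 2 (only option left). Strike 2 from u, v.
So u = 7.

7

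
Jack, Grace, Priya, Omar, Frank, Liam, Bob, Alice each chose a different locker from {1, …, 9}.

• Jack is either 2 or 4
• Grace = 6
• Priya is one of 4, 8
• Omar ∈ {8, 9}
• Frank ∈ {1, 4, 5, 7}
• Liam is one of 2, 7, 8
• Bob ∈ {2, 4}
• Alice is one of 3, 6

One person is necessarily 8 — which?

Grace has just one choice, so Grace = 6. Remove 6 from Alice.
Alice must be 3 (only option left).
Jack and Bob between them cover only {2, 4} — a naked pair. Remove those values from Priya, Frank, Liam.
So 8 goes to Priya.

Priya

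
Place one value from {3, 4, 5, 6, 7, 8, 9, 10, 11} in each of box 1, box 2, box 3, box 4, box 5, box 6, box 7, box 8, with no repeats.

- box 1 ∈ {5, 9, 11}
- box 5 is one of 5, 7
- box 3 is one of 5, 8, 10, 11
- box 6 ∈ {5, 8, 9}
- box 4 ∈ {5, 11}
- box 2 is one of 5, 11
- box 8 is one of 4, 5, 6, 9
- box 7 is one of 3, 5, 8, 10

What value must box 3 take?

box 2 and box 4 share exactly the 2 values {5, 11}; by pigeonhole those values go to them, so strike 5, 11 from box 1, box 3, box 5, box 6, box 7, box 8.
That leaves box 1 = 9. Strike 9 from box 6, box 8.
That leaves box 5 = 7.
box 6 has just one choice, so box 6 = 8. Eliminate 8 elsewhere: box 3, box 7.
So box 3 = 10.

10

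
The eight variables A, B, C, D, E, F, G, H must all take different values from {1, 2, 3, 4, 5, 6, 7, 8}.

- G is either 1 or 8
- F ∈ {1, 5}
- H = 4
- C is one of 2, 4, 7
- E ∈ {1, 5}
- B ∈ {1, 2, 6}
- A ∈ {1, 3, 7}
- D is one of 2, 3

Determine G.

8

H has just one choice, so H = 4. So C can't be 4.
The 7 still-open variables draw from only 7 values {1, 2, 3, 5, 6, 7, 8}, so each is used; only B can be 6, hence B = 6.
The 6 still-open variables draw from only 6 values {1, 2, 3, 5, 7, 8}, so each is used; only G can be 8, hence G = 8.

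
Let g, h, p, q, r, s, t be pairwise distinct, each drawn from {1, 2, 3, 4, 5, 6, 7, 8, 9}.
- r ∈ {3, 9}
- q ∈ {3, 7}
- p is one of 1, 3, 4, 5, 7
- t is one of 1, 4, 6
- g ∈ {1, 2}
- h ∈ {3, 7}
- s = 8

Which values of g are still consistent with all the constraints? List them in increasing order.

s must be 8 (only option left).
h and q share exactly the 2 values {3, 7}; by pigeonhole those values go to them, so strike 3, 7 from p, r.
r has just one choice, so r = 9.
No further eliminations apply; g can still be any of 1, 2.

1, 2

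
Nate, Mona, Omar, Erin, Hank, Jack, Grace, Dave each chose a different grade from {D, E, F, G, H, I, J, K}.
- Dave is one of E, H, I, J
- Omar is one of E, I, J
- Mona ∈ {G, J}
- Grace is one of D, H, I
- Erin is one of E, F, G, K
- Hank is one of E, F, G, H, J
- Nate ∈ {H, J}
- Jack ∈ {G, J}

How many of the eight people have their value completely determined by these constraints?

The 8 variables draw from only 8 values {D, E, F, G, H, I, J, K}, so each is used; only Grace can be D, hence Grace = D.
Among the 7 still-open variables, K fits only Erin (and all 7 values in {E, F, G, H, I, J, K} must be used), so Erin = K.
Among the 6 still-open variables, F fits only Hank (and all 6 values in {E, F, G, H, I, J} must be used), so Hank = F.
The 2 variables Mona and Jack are confined to {G, J}, which locks those values in; drop them from Nate, Omar, Dave.
Nate's domain is down to {H}, so Nate = H. Strike H from Dave.
Determined: Nate=H, Erin=K, Hank=F, Grace=D. The other people each still have more than one consistent value. That makes 4.

4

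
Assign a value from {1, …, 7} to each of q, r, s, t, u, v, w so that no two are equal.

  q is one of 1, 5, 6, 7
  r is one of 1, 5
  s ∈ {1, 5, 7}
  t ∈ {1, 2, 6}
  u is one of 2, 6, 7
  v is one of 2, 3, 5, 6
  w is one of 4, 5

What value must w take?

4

The 7 variables together cover exactly {1, 2, 3, 4, 5, 6, 7} — 7 values for 7 variables — and 3 appears only in v's list, so v = 3.
The 6 still-open variables draw from only 6 values {1, 2, 4, 5, 6, 7}, so each is used; only w can be 4, hence w = 4.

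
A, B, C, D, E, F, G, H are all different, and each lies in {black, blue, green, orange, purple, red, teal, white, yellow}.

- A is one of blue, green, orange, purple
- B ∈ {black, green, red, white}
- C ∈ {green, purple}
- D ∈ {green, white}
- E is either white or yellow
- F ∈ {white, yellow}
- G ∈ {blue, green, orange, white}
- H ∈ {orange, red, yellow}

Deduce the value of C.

The 8 variables together cover exactly {black, blue, green, orange, purple, red, white, yellow} — 8 values for 8 variables — and black appears only in B's list, so B = black.
The 7 still-open variables draw from only 7 values {blue, green, orange, purple, red, white, yellow}, so each is used; only H can be red, hence H = red.
The 2 variables E and F are confined to {white, yellow}, which locks those values in; drop them from D, G.
That leaves D = green. So A, C, G can't be green.
So C = purple.

purple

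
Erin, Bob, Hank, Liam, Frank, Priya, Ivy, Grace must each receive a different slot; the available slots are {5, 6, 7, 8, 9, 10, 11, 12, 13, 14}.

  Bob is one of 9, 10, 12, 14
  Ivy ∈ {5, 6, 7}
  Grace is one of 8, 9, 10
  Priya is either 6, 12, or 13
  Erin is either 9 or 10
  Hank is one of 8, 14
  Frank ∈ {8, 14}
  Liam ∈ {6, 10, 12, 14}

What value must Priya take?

13

Hank and Frank share exactly the 2 values {8, 14}; by pigeonhole those values go to them, so strike 8, 14 from Bob, Liam, Grace.
Erin and Grace between them cover only {9, 10} — a naked pair. Remove those values from Bob, Liam.
That leaves Bob = 12. Remove 12 from Liam, Priya.
That leaves Liam = 6. Remove 6 from Priya, Ivy.
So Priya = 13.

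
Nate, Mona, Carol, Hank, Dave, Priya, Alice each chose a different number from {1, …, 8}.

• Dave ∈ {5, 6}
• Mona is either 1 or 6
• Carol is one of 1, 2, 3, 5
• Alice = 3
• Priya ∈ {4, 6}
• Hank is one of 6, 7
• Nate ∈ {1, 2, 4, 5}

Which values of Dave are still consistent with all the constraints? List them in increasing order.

Alice has just one choice, so Alice = 3. So Carol can't be 3.
Among the 6 still-open variables, 7 fits only Hank (and all 6 values in {1, 2, 4, 5, 6, 7} must be used), so Hank = 7.
No further eliminations apply; Dave can still be any of 5, 6.

5, 6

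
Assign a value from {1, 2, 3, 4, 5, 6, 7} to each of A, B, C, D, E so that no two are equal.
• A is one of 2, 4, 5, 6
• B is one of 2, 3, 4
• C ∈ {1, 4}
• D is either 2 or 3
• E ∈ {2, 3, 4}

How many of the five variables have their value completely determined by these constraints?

1

B, D, E between them cover only {2, 3, 4} — a naked triple. Remove those values from A, C.
That leaves C = 1.
Determined: C=1. The other variables each still have more than one consistent value. That makes 1.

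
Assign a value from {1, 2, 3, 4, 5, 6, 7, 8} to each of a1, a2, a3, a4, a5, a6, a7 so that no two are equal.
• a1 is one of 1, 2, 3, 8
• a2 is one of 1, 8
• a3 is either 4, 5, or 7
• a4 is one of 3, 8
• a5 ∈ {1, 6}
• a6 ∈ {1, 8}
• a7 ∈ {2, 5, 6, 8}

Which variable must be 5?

a2 and a6 share exactly the 2 values {1, 8}; by pigeonhole those values go to them, so strike 1, 8 from a1, a4, a5, a7.
a4 must be 3 (only option left). Strike 3 from a1.
That leaves a5 = 6. Remove 6 from a7.
a1's domain is down to {2}, so a1 = 2. Strike 2 from a7.
So 5 goes to a7.

a7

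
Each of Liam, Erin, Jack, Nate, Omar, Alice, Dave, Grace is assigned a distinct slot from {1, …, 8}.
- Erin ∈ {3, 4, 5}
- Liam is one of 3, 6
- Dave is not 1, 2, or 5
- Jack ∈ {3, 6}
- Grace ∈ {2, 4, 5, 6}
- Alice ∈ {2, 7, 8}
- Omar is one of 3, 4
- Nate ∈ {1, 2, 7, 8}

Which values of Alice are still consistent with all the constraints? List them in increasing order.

The 8 variables together cover exactly {1, 2, 3, 4, 5, 6, 7, 8} — 8 values for 8 variables — and 1 appears only in Nate's list, so Nate = 1.
Liam and Jack between them cover only {3, 6} — a naked pair. Remove those values from Erin, Omar, Dave, Grace.
Omar must be 4 (only option left). So Erin, Dave, Grace can't be 4.
That leaves Erin = 5. Eliminate 5 elsewhere: Grace.
Grace must be 2 (only option left). So Alice can't be 2.
No further eliminations apply; Alice can still be any of 7, 8.

7, 8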